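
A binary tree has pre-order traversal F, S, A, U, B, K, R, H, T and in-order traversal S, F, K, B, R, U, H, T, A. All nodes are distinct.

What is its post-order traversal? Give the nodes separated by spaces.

The first element of pre-order is the root; it splits in-order into left and right subtrees.
Root F: left subtree has 1 node {S}, right has 7 {K, B, R, U, H, T, A}.
  Root A: left subtree has 6 nodes {K, B, R, U, H, T}, right has 0 { }.
    Root U: left subtree has 3 nodes {K, B, R}, right has 2 {H, T}.
      Root B: left subtree has 1 node {K}, right has 1 {R}.
      Root H: left subtree has 0 nodes { }, right has 1 {T}.

S K R B T H U A F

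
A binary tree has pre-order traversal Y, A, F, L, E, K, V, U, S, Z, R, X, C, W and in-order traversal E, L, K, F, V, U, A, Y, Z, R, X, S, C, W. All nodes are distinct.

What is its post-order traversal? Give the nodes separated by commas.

E, K, L, U, V, F, A, X, R, Z, W, C, S, Y

The first element of pre-order is the root; it splits in-order into left and right subtrees.
Root Y: left subtree has 7 nodes {E, L, K, F, V, U, A}, right has 6 {Z, R, X, S, C, W}.
  Root A: left subtree has 6 nodes {E, L, K, F, V, U}, right has 0 { }.
    Root F: left subtree has 3 nodes {E, L, K}, right has 2 {V, U}.
      Root L: left subtree has 1 node {E}, right has 1 {K}.
      Root V: left subtree has 0 nodes { }, right has 1 {U}.
  Root S: left subtree has 3 nodes {Z, R, X}, right has 2 {C, W}.
    Root Z: left subtree has 0 nodes { }, right has 2 {R, X}.
      Root R: left subtree has 0 nodes { }, right has 1 {X}.
    Root C: left subtree has 0 nodes { }, right has 1 {W}.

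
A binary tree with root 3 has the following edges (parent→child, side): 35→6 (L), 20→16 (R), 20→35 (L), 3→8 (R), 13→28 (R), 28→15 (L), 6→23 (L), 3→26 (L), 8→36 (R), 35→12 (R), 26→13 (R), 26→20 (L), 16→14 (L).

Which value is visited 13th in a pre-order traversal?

Pre-order visits the node, then its left subtree, then its right subtree.
Visit 3.
At 3: go left to 26.
  Visit 26.
  At 26: go left to 20.
    Visit 20.
    At 20: go left to 35.
      Visit 35.
      At 35: go left to 6.
        Visit 6.
        At 6: go left to 23.
          23 is a leaf — visit 23.
        At 6: no right child.
      At 35: go right to 12.
        12 is a leaf — visit 12.
    At 20: go right to 16.
      Visit 16.
      At 16: go left to 14.
        14 is a leaf — visit 14.
      At 16: no right child.
  At 26: go right to 13.
    Visit 13.
    At 13: no left child.
    At 13: go right to 28.
      Visit 28.
      At 28: go left to 15.
        15 is a leaf — visit 15.
      At 28: no right child.
At 3: go right to 8.
  Visit 8.
  At 8: no left child.
  At 8: go right to 36.
    36 is a leaf — visit 36.
Full pre-order sequence: 3, 26, 20, 35, 6, 23, 12, 16, 14, 13, 28, 15, 8, 36.

8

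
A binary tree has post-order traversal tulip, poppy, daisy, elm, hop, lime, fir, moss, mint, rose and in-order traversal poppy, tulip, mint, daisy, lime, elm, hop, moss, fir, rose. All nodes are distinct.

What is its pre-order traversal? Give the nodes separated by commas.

The last element of post-order is the root; it splits in-order into left and right subtrees.
Root rose: left subtree has 9 nodes {poppy, tulip, mint, daisy, lime, elm, hop, moss, fir}, right has 0 { }.
  Root mint: left subtree has 2 nodes {poppy, tulip}, right has 6 {daisy, lime, elm, hop, moss, fir}.
    Root poppy: left subtree has 0 nodes { }, right has 1 {tulip}.
    Root moss: left subtree has 4 nodes {daisy, lime, elm, hop}, right has 1 {fir}.
      Root lime: left subtree has 1 node {daisy}, right has 2 {elm, hop}.
        Root hop: left subtree has 1 node {elm}, right has 0 { }.

rose, mint, poppy, tulip, moss, lime, daisy, hop, elm, fir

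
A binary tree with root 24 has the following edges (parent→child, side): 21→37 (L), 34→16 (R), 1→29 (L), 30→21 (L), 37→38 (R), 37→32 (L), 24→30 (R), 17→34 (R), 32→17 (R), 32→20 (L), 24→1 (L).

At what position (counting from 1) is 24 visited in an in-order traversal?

In-order visits the left subtree, then the node, then the right subtree.
At 24: go left to 1.
  At 1: go left to 29.
    29 is a leaf — visit 29.
  Visit 1.
  At 1: no right child.
Visit 24.
At 24: go right to 30.
  At 30: go left to 21.
    At 21: go left to 37.
      At 37: go left to 32.
        At 32: go left to 20.
          20 is a leaf — visit 20.
        Visit 32.
        At 32: go right to 17.
          At 17: no left child.
          Visit 17.
          At 17: go right to 34.
            At 34: no left child.
            Visit 34.
            At 34: go right to 16.
              16 is a leaf — visit 16.
      Visit 37.
      At 37: go right to 38.
        38 is a leaf — visit 38.
    Visit 21.
    At 21: no right child.
  Visit 30.
  At 30: no right child.
Full in-order sequence: 29, 1, 24, 20, 32, 17, 34, 16, 37, 38, 21, 30.

3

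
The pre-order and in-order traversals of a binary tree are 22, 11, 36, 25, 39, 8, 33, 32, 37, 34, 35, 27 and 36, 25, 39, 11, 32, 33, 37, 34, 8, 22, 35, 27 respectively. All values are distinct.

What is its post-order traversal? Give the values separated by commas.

The first element of pre-order is the root; it splits in-order into left and right subtrees.
Root 22: left subtree has 9 nodes {36, 25, 39, 11, 32, 33, 37, 34, 8}, right has 2 {35, 27}.
  Root 11: left subtree has 3 nodes {36, 25, 39}, right has 5 {32, 33, 37, 34, 8}.
    Root 36: left subtree has 0 nodes { }, right has 2 {25, 39}.
      Root 25: left subtree has 0 nodes { }, right has 1 {39}.
    Root 8: left subtree has 4 nodes {32, 33, 37, 34}, right has 0 { }.
      Root 33: left subtree has 1 node {32}, right has 2 {37, 34}.
        Root 37: left subtree has 0 nodes { }, right has 1 {34}.
  Root 35: left subtree has 0 nodes { }, right has 1 {27}.

39, 25, 36, 32, 34, 37, 33, 8, 11, 27, 35, 22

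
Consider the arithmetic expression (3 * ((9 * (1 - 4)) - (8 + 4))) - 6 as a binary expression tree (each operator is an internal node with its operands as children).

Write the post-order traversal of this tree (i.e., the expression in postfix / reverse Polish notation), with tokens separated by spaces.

Post-order on an expression tree gives postfix notation: for each operator, emit left operand, right operand, then the operator.

3 9 1 4 - * 8 4 + - * 6 -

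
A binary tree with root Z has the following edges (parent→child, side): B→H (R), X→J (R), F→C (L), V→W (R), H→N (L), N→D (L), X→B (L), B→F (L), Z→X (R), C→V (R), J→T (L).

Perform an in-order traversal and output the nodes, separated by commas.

In-order visits the left subtree, then the node, then the right subtree.
At Z: no left child.
Visit Z.
At Z: go right to X.
  At X: go left to B.
    At B: go left to F.
      At F: go left to C.
        At C: no left child.
        Visit C.
        At C: go right to V.
          At V: no left child.
          Visit V.
          At V: go right to W.
            W is a leaf — visit W.
      Visit F.
      At F: no right child.
    Visit B.
    At B: go right to H.
      At H: go left to N.
        At N: go left to D.
          D is a leaf — visit D.
        Visit N.
        At N: no right child.
      Visit H.
      At H: no right child.
  Visit X.
  At X: go right to J.
    At J: go left to T.
      T is a leaf — visit T.
    Visit J.
    At J: no right child.

Z, C, V, W, F, B, D, N, H, X, T, J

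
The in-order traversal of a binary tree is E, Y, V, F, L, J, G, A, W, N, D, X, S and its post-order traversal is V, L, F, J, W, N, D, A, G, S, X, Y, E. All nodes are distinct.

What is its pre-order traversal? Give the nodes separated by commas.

The last element of post-order is the root; it splits in-order into left and right subtrees.
Root E: left subtree has 0 nodes { }, right has 12 {Y, V, F, L, J, G, A, W, N, D, X, S}.
  Root Y: left subtree has 0 nodes { }, right has 11 {V, F, L, J, G, A, W, N, D, X, S}.
    Root X: left subtree has 9 nodes {V, F, L, J, G, A, W, N, D}, right has 1 {S}.
      Root G: left subtree has 4 nodes {V, F, L, J}, right has 4 {A, W, N, D}.
        Root J: left subtree has 3 nodes {V, F, L}, right has 0 { }.
          Root F: left subtree has 1 node {V}, right has 1 {L}.
        Root A: left subtree has 0 nodes { }, right has 3 {W, N, D}.
          Root D: left subtree has 2 nodes {W, N}, right has 0 { }.
            Root N: left subtree has 1 node {W}, right has 0 { }.

E, Y, X, G, J, F, V, L, A, D, N, W, S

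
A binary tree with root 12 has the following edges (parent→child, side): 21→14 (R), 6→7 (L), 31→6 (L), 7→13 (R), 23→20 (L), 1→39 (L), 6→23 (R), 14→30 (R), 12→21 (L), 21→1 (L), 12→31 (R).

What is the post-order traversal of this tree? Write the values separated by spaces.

Post-order visits the left subtree, then the right subtree, then the node.
At 12: go left to 21.
  At 21: go left to 1.
    At 1: go left to 39.
      39 is a leaf — visit 39.
    At 1: no right child.
    Visit 1.
  At 21: go right to 14.
    At 14: no left child.
    At 14: go right to 30.
      30 is a leaf — visit 30.
    Visit 14.
  Visit 21.
At 12: go right to 31.
  At 31: go left to 6.
    At 6: go left to 7.
      At 7: no left child.
      At 7: go right to 13.
        13 is a leaf — visit 13.
      Visit 7.
    At 6: go right to 23.
      At 23: go left to 20.
        20 is a leaf — visit 20.
      At 23: no right child.
      Visit 23.
    Visit 6.
  At 31: no right child.
  Visit 31.
Visit 12.

39 1 30 14 21 13 7 20 23 6 31 12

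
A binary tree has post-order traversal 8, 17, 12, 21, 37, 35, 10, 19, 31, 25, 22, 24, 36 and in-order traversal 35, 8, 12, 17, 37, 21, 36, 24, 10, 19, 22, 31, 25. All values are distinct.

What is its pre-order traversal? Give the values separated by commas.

36, 35, 37, 12, 8, 17, 21, 24, 22, 19, 10, 25, 31

The last element of post-order is the root; it splits in-order into left and right subtrees.
Root 36: left subtree has 6 nodes {35, 8, 12, 17, 37, 21}, right has 6 {24, 10, 19, 22, 31, 25}.
  Root 35: left subtree has 0 nodes { }, right has 5 {8, 12, 17, 37, 21}.
    Root 37: left subtree has 3 nodes {8, 12, 17}, right has 1 {21}.
      Root 12: left subtree has 1 node {8}, right has 1 {17}.
  Root 24: left subtree has 0 nodes { }, right has 5 {10, 19, 22, 31, 25}.
    Root 22: left subtree has 2 nodes {10, 19}, right has 2 {31, 25}.
      Root 19: left subtree has 1 node {10}, right has 0 { }.
      Root 25: left subtree has 1 node {31}, right has 0 { }.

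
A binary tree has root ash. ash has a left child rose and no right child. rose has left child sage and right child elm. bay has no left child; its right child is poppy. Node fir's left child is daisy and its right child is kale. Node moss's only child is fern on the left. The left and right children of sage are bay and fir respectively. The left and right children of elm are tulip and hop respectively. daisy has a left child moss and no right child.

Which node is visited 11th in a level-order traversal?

kale

Level-order visits nodes level by level from the root, left to right within each level.
Level 0: ash
Level 1: rose
Level 2: sage, elm
Level 3: bay, fir, tulip, hop
Level 4: poppy, daisy, kale
Level 5: moss
Level 6: fern
Full level-order sequence: ash, rose, sage, elm, bay, fir, tulip, hop, poppy, daisy, kale, moss, fern.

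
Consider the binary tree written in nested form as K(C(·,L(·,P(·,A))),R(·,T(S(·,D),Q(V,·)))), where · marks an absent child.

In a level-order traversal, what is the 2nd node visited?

Level-order visits nodes level by level from the root, left to right within each level.
Level 0: K
Level 1: C, R
Level 2: L, T
Level 3: P, S, Q
Level 4: A, D, V
Full level-order sequence: K, C, R, L, T, P, S, Q, A, D, V.

C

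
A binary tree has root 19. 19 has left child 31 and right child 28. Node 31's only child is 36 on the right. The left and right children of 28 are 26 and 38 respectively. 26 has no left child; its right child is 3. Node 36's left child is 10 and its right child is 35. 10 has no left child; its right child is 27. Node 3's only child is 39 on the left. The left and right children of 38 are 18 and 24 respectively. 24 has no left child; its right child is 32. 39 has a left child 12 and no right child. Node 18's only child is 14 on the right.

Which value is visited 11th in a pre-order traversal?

Pre-order visits the node, then its left subtree, then its right subtree.
Visit 19.
At 19: go left to 31.
  Visit 31.
  At 31: no left child.
  At 31: go right to 36.
    Visit 36.
    At 36: go left to 10.
      Visit 10.
      At 10: no left child.
      At 10: go right to 27.
        27 is a leaf — visit 27.
    At 36: go right to 35.
      35 is a leaf — visit 35.
At 19: go right to 28.
  Visit 28.
  At 28: go left to 26.
    Visit 26.
    At 26: no left child.
    At 26: go right to 3.
      Visit 3.
      At 3: go left to 39.
        Visit 39.
        At 39: go left to 12.
          12 is a leaf — visit 12.
        At 39: no right child.
      At 3: no right child.
  At 28: go right to 38.
    Visit 38.
    At 38: go left to 18.
      Visit 18.
      At 18: no left child.
      At 18: go right to 14.
        14 is a leaf — visit 14.
    At 38: go right to 24.
      Visit 24.
      At 24: no left child.
      At 24: go right to 32.
        32 is a leaf — visit 32.
Full pre-order sequence: 19, 31, 36, 10, 27, 35, 28, 26, 3, 39, 12, 38, 18, 14, 24, 32.

12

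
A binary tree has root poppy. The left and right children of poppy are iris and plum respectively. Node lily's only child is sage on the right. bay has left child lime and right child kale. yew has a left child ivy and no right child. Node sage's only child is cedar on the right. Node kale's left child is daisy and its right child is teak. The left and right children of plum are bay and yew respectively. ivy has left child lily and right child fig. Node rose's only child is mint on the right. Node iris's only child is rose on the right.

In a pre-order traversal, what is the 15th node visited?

cedar

Pre-order visits the node, then its left subtree, then its right subtree.
Visit poppy.
At poppy: go left to iris.
  Visit iris.
  At iris: no left child.
  At iris: go right to rose.
    Visit rose.
    At rose: no left child.
    At rose: go right to mint.
      mint is a leaf — visit mint.
At poppy: go right to plum.
  Visit plum.
  At plum: go left to bay.
    Visit bay.
    At bay: go left to lime.
      lime is a leaf — visit lime.
    At bay: go right to kale.
      Visit kale.
      At kale: go left to daisy.
        daisy is a leaf — visit daisy.
      At kale: go right to teak.
        teak is a leaf — visit teak.
  At plum: go right to yew.
    Visit yew.
    At yew: go left to ivy.
      Visit ivy.
      At ivy: go left to lily.
        Visit lily.
        At lily: no left child.
        At lily: go right to sage.
          Visit sage.
          At sage: no left child.
          At sage: go right to cedar.
            cedar is a leaf — visit cedar.
      At ivy: go right to fig.
        fig is a leaf — visit fig.
    At yew: no right child.
Full pre-order sequence: poppy, iris, rose, mint, plum, bay, lime, kale, daisy, teak, yew, ivy, lily, sage, cedar, fig.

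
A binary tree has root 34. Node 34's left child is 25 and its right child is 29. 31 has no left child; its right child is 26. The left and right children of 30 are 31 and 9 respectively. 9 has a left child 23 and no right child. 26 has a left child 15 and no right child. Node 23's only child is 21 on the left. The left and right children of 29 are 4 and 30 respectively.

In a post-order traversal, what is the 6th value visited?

Post-order visits the left subtree, then the right subtree, then the node.
At 34: go left to 25.
  25 is a leaf — visit 25.
At 34: go right to 29.
  At 29: go left to 4.
    4 is a leaf — visit 4.
  At 29: go right to 30.
    At 30: go left to 31.
      At 31: no left child.
      At 31: go right to 26.
        At 26: go left to 15.
          15 is a leaf — visit 15.
        At 26: no right child.
        Visit 26.
      Visit 31.
    At 30: go right to 9.
      At 9: go left to 23.
        At 23: go left to 21.
          21 is a leaf — visit 21.
        At 23: no right child.
        Visit 23.
      At 9: no right child.
      Visit 9.
    Visit 30.
  Visit 29.
Visit 34.
Full post-order sequence: 25, 4, 15, 26, 31, 21, 23, 9, 30, 29, 34.

21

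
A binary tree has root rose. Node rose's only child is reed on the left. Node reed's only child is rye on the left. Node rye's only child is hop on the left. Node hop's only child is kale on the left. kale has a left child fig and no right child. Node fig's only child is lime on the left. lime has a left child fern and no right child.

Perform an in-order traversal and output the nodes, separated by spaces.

In-order visits the left subtree, then the node, then the right subtree.
At rose: go left to reed.
  At reed: go left to rye.
    At rye: go left to hop.
      At hop: go left to kale.
        At kale: go left to fig.
          At fig: go left to lime.
            At lime: go left to fern.
              fern is a leaf — visit fern.
            Visit lime.
            At lime: no right child.
          Visit fig.
          At fig: no right child.
        Visit kale.
        At kale: no right child.
      Visit hop.
      At hop: no right child.
    Visit rye.
    At rye: no right child.
  Visit reed.
  At reed: no right child.
Visit rose.
At rose: no right child.

fern lime fig kale hop rye reed rose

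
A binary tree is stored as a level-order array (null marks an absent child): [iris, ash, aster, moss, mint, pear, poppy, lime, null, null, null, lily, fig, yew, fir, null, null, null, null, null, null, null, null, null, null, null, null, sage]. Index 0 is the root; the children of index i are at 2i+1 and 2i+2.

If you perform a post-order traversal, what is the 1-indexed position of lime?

1

Post-order visits the left subtree, then the right subtree, then the node.
At iris: go left to ash.
  At ash: go left to moss.
    At moss: go left to lime.
      lime is a leaf — visit lime.
    At moss: no right child.
    Visit moss.
  At ash: go right to mint.
    mint is a leaf — visit mint.
  Visit ash.
At iris: go right to aster.
  At aster: go left to pear.
    At pear: go left to lily.
      lily is a leaf — visit lily.
    At pear: go right to fig.
      fig is a leaf — visit fig.
    Visit pear.
  At aster: go right to poppy.
    At poppy: go left to yew.
      At yew: go left to sage.
        sage is a leaf — visit sage.
      At yew: no right child.
      Visit yew.
    At poppy: go right to fir.
      fir is a leaf — visit fir.
    Visit poppy.
  Visit aster.
Visit iris.
Full post-order sequence: lime, moss, mint, ash, lily, fig, pear, sage, yew, fir, poppy, aster, iris.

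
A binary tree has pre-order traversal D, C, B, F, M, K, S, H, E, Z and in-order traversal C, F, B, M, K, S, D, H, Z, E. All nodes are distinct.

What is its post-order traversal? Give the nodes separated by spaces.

F S K M B C Z E H D

The first element of pre-order is the root; it splits in-order into left and right subtrees.
Root D: left subtree has 6 nodes {C, F, B, M, K, S}, right has 3 {H, Z, E}.
  Root C: left subtree has 0 nodes { }, right has 5 {F, B, M, K, S}.
    Root B: left subtree has 1 node {F}, right has 3 {M, K, S}.
      Root M: left subtree has 0 nodes { }, right has 2 {K, S}.
        Root K: left subtree has 0 nodes { }, right has 1 {S}.
  Root H: left subtree has 0 nodes { }, right has 2 {Z, E}.
    Root E: left subtree has 1 node {Z}, right has 0 { }.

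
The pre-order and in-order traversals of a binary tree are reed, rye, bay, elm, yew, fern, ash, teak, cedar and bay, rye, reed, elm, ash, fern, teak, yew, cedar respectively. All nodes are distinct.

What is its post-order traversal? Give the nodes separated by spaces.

The first element of pre-order is the root; it splits in-order into left and right subtrees.
Root reed: left subtree has 2 nodes {bay, rye}, right has 6 {elm, ash, fern, teak, yew, cedar}.
  Root rye: left subtree has 1 node {bay}, right has 0 { }.
  Root elm: left subtree has 0 nodes { }, right has 5 {ash, fern, teak, yew, cedar}.
    Root yew: left subtree has 3 nodes {ash, fern, teak}, right has 1 {cedar}.
      Root fern: left subtree has 1 node {ash}, right has 1 {teak}.

bay rye ash teak fern cedar yew elm reed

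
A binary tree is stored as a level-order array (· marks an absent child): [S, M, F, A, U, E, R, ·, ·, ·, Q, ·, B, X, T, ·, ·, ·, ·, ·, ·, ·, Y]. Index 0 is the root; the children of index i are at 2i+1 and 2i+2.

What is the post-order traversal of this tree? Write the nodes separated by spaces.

Post-order visits the left subtree, then the right subtree, then the node.
At S: go left to M.
  At M: go left to A.
    A is a leaf — visit A.
  At M: go right to U.
    At U: no left child.
    At U: go right to Q.
      At Q: no left child.
      At Q: go right to Y.
        Y is a leaf — visit Y.
      Visit Q.
    Visit U.
  Visit M.
At S: go right to F.
  At F: go left to E.
    At E: no left child.
    At E: go right to B.
      B is a leaf — visit B.
    Visit E.
  At F: go right to R.
    At R: go left to X.
      X is a leaf — visit X.
    At R: go right to T.
      T is a leaf — visit T.
    Visit R.
  Visit F.
Visit S.

A Y Q U M B E X T R F S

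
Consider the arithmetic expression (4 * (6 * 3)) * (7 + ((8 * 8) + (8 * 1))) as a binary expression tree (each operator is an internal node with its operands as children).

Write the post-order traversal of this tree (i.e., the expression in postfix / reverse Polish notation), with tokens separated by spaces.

Post-order on an expression tree gives postfix notation: for each operator, emit left operand, right operand, then the operator.

4 6 3 * * 7 8 8 * 8 1 * + + *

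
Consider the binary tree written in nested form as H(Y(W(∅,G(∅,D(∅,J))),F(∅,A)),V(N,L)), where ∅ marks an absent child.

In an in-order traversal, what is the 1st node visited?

W

In-order visits the left subtree, then the node, then the right subtree.
At H: go left to Y.
  At Y: go left to W.
    At W: no left child.
    Visit W.
    At W: go right to G.
      At G: no left child.
      Visit G.
      At G: go right to D.
        At D: no left child.
        Visit D.
        At D: go right to J.
          J is a leaf — visit J.
  Visit Y.
  At Y: go right to F.
    At F: no left child.
    Visit F.
    At F: go right to A.
      A is a leaf — visit A.
Visit H.
At H: go right to V.
  At V: go left to N.
    N is a leaf — visit N.
  Visit V.
  At V: go right to L.
    L is a leaf — visit L.
Full in-order sequence: W, G, D, J, Y, F, A, H, N, V, L.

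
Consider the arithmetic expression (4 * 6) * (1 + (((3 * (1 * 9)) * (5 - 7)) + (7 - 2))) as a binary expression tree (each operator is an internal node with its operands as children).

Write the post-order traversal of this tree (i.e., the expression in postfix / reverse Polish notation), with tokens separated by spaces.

4 6 * 1 3 1 9 * * 5 7 - * 7 2 - + + *

Post-order on an expression tree gives postfix notation: for each operator, emit left operand, right operand, then the operator.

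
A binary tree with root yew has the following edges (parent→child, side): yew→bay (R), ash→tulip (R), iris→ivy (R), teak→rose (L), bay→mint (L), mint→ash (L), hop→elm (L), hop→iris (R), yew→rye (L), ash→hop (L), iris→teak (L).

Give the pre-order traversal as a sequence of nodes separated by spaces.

yew rye bay mint ash hop elm iris teak rose ivy tulip

Pre-order visits the node, then its left subtree, then its right subtree.
Visit yew.
At yew: go left to rye.
  rye is a leaf — visit rye.
At yew: go right to bay.
  Visit bay.
  At bay: go left to mint.
    Visit mint.
    At mint: go left to ash.
      Visit ash.
      At ash: go left to hop.
        Visit hop.
        At hop: go left to elm.
          elm is a leaf — visit elm.
        At hop: go right to iris.
          Visit iris.
          At iris: go left to teak.
            Visit teak.
            At teak: go left to rose.
              rose is a leaf — visit rose.
            At teak: no right child.
          At iris: go right to ivy.
            ivy is a leaf — visit ivy.
      At ash: go right to tulip.
        tulip is a leaf — visit tulip.
    At mint: no right child.
  At bay: no right child.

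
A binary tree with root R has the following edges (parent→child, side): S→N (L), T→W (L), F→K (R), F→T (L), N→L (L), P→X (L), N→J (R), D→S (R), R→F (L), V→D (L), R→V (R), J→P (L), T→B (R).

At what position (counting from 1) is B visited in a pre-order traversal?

5

Pre-order visits the node, then its left subtree, then its right subtree.
Visit R.
At R: go left to F.
  Visit F.
  At F: go left to T.
    Visit T.
    At T: go left to W.
      W is a leaf — visit W.
    At T: go right to B.
      B is a leaf — visit B.
  At F: go right to K.
    K is a leaf — visit K.
At R: go right to V.
  Visit V.
  At V: go left to D.
    Visit D.
    At D: no left child.
    At D: go right to S.
      Visit S.
      At S: go left to N.
        Visit N.
        At N: go left to L.
          L is a leaf — visit L.
        At N: go right to J.
          Visit J.
          At J: go left to P.
            Visit P.
            At P: go left to X.
              X is a leaf — visit X.
            At P: no right child.
          At J: no right child.
      At S: no right child.
  At V: no right child.
Full pre-order sequence: R, F, T, W, B, K, V, D, S, N, L, J, P, X.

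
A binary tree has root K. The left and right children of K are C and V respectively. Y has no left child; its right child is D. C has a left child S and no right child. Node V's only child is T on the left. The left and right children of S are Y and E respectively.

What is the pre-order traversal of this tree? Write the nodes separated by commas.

Pre-order visits the node, then its left subtree, then its right subtree.
Visit K.
At K: go left to C.
  Visit C.
  At C: go left to S.
    Visit S.
    At S: go left to Y.
      Visit Y.
      At Y: no left child.
      At Y: go right to D.
        D is a leaf — visit D.
    At S: go right to E.
      E is a leaf — visit E.
  At C: no right child.
At K: go right to V.
  Visit V.
  At V: go left to T.
    T is a leaf — visit T.
  At V: no right child.

K, C, S, Y, D, E, V, T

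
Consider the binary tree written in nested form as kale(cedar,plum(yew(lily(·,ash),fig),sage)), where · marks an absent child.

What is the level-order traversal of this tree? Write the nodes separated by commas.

kale, cedar, plum, yew, sage, lily, fig, ash

Level-order visits nodes level by level from the root, left to right within each level.
Level 0: kale
Level 1: cedar, plum
Level 2: yew, sage
Level 3: lily, fig
Level 4: ash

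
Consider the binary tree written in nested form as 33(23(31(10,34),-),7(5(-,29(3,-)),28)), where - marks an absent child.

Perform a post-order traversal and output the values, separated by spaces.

Post-order visits the left subtree, then the right subtree, then the node.
At 33: go left to 23.
  At 23: go left to 31.
    At 31: go left to 10.
      10 is a leaf — visit 10.
    At 31: go right to 34.
      34 is a leaf — visit 34.
    Visit 31.
  At 23: no right child.
  Visit 23.
At 33: go right to 7.
  At 7: go left to 5.
    At 5: no left child.
    At 5: go right to 29.
      At 29: go left to 3.
        3 is a leaf — visit 3.
      At 29: no right child.
      Visit 29.
    Visit 5.
  At 7: go right to 28.
    28 is a leaf — visit 28.
  Visit 7.
Visit 33.

10 34 31 23 3 29 5 28 7 33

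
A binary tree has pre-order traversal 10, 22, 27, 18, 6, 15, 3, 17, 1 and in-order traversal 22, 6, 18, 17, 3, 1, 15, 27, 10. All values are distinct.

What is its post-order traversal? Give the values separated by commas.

6, 17, 1, 3, 15, 18, 27, 22, 10

The first element of pre-order is the root; it splits in-order into left and right subtrees.
Root 10: left subtree has 8 nodes {22, 6, 18, 17, 3, 1, 15, 27}, right has 0 { }.
  Root 22: left subtree has 0 nodes { }, right has 7 {6, 18, 17, 3, 1, 15, 27}.
    Root 27: left subtree has 6 nodes {6, 18, 17, 3, 1, 15}, right has 0 { }.
      Root 18: left subtree has 1 node {6}, right has 4 {17, 3, 1, 15}.
        Root 15: left subtree has 3 nodes {17, 3, 1}, right has 0 { }.
          Root 3: left subtree has 1 node {17}, right has 1 {1}.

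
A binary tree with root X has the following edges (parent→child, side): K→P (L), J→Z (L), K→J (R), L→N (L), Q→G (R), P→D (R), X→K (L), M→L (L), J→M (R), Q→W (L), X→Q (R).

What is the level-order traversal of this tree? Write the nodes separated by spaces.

Level-order visits nodes level by level from the root, left to right within each level.
Level 0: X
Level 1: K, Q
Level 2: P, J, W, G
Level 3: D, Z, M
Level 4: L
Level 5: N

X K Q P J W G D Z M L N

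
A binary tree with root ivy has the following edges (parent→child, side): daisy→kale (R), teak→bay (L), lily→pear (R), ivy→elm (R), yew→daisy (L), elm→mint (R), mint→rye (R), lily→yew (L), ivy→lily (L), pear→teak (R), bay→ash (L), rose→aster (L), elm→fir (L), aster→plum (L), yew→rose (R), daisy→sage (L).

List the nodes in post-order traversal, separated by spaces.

Post-order visits the left subtree, then the right subtree, then the node.
At ivy: go left to lily.
  At lily: go left to yew.
    At yew: go left to daisy.
      At daisy: go left to sage.
        sage is a leaf — visit sage.
      At daisy: go right to kale.
        kale is a leaf — visit kale.
      Visit daisy.
    At yew: go right to rose.
      At rose: go left to aster.
        At aster: go left to plum.
          plum is a leaf — visit plum.
        At aster: no right child.
        Visit aster.
      At rose: no right child.
      Visit rose.
    Visit yew.
  At lily: go right to pear.
    At pear: no left child.
    At pear: go right to teak.
      At teak: go left to bay.
        At bay: go left to ash.
          ash is a leaf — visit ash.
        At bay: no right child.
        Visit bay.
      At teak: no right child.
      Visit teak.
    Visit pear.
  Visit lily.
At ivy: go right to elm.
  At elm: go left to fir.
    fir is a leaf — visit fir.
  At elm: go right to mint.
    At mint: no left child.
    At mint: go right to rye.
      rye is a leaf — visit rye.
    Visit mint.
  Visit elm.
Visit ivy.

sage kale daisy plum aster rose yew ash bay teak pear lily fir rye mint elm ivy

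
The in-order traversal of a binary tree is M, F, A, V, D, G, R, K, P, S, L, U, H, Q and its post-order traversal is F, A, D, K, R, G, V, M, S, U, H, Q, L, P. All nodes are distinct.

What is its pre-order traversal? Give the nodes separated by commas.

The last element of post-order is the root; it splits in-order into left and right subtrees.
Root P: left subtree has 8 nodes {M, F, A, V, D, G, R, K}, right has 5 {S, L, U, H, Q}.
  Root M: left subtree has 0 nodes { }, right has 7 {F, A, V, D, G, R, K}.
    Root V: left subtree has 2 nodes {F, A}, right has 4 {D, G, R, K}.
      Root A: left subtree has 1 node {F}, right has 0 { }.
      Root G: left subtree has 1 node {D}, right has 2 {R, K}.
        Root R: left subtree has 0 nodes { }, right has 1 {K}.
  Root L: left subtree has 1 node {S}, right has 3 {U, H, Q}.
    Root Q: left subtree has 2 nodes {U, H}, right has 0 { }.
      Root H: left subtree has 1 node {U}, right has 0 { }.

P, M, V, A, F, G, D, R, K, L, S, Q, H, U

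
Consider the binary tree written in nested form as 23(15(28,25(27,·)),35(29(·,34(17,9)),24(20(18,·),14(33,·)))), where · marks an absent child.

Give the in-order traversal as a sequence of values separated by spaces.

In-order visits the left subtree, then the node, then the right subtree.
At 23: go left to 15.
  At 15: go left to 28.
    28 is a leaf — visit 28.
  Visit 15.
  At 15: go right to 25.
    At 25: go left to 27.
      27 is a leaf — visit 27.
    Visit 25.
    At 25: no right child.
Visit 23.
At 23: go right to 35.
  At 35: go left to 29.
    At 29: no left child.
    Visit 29.
    At 29: go right to 34.
      At 34: go left to 17.
        17 is a leaf — visit 17.
      Visit 34.
      At 34: go right to 9.
        9 is a leaf — visit 9.
  Visit 35.
  At 35: go right to 24.
    At 24: go left to 20.
      At 20: go left to 18.
        18 is a leaf — visit 18.
      Visit 20.
      At 20: no right child.
    Visit 24.
    At 24: go right to 14.
      At 14: go left to 33.
        33 is a leaf — visit 33.
      Visit 14.
      At 14: no right child.

28 15 27 25 23 29 17 34 9 35 18 20 24 33 14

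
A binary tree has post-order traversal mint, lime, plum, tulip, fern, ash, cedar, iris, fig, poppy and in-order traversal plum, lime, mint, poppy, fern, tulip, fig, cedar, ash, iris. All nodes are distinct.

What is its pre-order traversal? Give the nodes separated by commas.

The last element of post-order is the root; it splits in-order into left and right subtrees.
Root poppy: left subtree has 3 nodes {plum, lime, mint}, right has 6 {fern, tulip, fig, cedar, ash, iris}.
  Root plum: left subtree has 0 nodes { }, right has 2 {lime, mint}.
    Root lime: left subtree has 0 nodes { }, right has 1 {mint}.
  Root fig: left subtree has 2 nodes {fern, tulip}, right has 3 {cedar, ash, iris}.
    Root fern: left subtree has 0 nodes { }, right has 1 {tulip}.
    Root iris: left subtree has 2 nodes {cedar, ash}, right has 0 { }.
      Root cedar: left subtree has 0 nodes { }, right has 1 {ash}.

poppy, plum, lime, mint, fig, fern, tulip, iris, cedar, ash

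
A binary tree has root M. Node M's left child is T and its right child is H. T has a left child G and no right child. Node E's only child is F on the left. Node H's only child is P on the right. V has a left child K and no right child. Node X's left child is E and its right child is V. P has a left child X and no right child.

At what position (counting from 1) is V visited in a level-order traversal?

Level-order visits nodes level by level from the root, left to right within each level.
Level 0: M
Level 1: T, H
Level 2: G, P
Level 3: X
Level 4: E, V
Level 5: F, K
Full level-order sequence: M, T, H, G, P, X, E, V, F, K.

8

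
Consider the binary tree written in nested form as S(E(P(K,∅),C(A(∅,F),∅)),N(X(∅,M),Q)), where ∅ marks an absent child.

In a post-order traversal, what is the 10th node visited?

Post-order visits the left subtree, then the right subtree, then the node.
At S: go left to E.
  At E: go left to P.
    At P: go left to K.
      K is a leaf — visit K.
    At P: no right child.
    Visit P.
  At E: go right to C.
    At C: go left to A.
      At A: no left child.
      At A: go right to F.
        F is a leaf — visit F.
      Visit A.
    At C: no right child.
    Visit C.
  Visit E.
At S: go right to N.
  At N: go left to X.
    At X: no left child.
    At X: go right to M.
      M is a leaf — visit M.
    Visit X.
  At N: go right to Q.
    Q is a leaf — visit Q.
  Visit N.
Visit S.
Full post-order sequence: K, P, F, A, C, E, M, X, Q, N, S.

N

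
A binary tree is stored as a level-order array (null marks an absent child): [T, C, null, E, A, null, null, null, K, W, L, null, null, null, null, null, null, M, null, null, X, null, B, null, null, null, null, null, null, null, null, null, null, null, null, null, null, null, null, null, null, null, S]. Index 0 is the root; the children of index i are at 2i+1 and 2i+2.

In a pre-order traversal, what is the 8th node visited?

X

Pre-order visits the node, then its left subtree, then its right subtree.
Visit T.
At T: go left to C.
  Visit C.
  At C: go left to E.
    Visit E.
    At E: no left child.
    At E: go right to K.
      Visit K.
      At K: go left to M.
        M is a leaf — visit M.
      At K: no right child.
  At C: go right to A.
    Visit A.
    At A: go left to W.
      Visit W.
      At W: no left child.
      At W: go right to X.
        Visit X.
        At X: no left child.
        At X: go right to S.
          S is a leaf — visit S.
    At A: go right to L.
      Visit L.
      At L: no left child.
      At L: go right to B.
        B is a leaf — visit B.
At T: no right child.
Full pre-order sequence: T, C, E, K, M, A, W, X, S, L, B.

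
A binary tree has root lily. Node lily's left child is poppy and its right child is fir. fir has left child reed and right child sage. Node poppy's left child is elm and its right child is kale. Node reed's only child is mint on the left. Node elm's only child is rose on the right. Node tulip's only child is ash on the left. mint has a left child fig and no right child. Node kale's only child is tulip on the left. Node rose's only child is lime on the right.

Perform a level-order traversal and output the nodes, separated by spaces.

lily poppy fir elm kale reed sage rose tulip mint lime ash fig

Level-order visits nodes level by level from the root, left to right within each level.
Level 0: lily
Level 1: poppy, fir
Level 2: elm, kale, reed, sage
Level 3: rose, tulip, mint
Level 4: lime, ash, fig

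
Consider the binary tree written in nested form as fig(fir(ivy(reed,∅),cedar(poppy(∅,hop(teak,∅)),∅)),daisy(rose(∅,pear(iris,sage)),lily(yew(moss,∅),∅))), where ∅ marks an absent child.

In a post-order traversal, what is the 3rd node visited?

Post-order visits the left subtree, then the right subtree, then the node.
At fig: go left to fir.
  At fir: go left to ivy.
    At ivy: go left to reed.
      reed is a leaf — visit reed.
    At ivy: no right child.
    Visit ivy.
  At fir: go right to cedar.
    At cedar: go left to poppy.
      At poppy: no left child.
      At poppy: go right to hop.
        At hop: go left to teak.
          teak is a leaf — visit teak.
        At hop: no right child.
        Visit hop.
      Visit poppy.
    At cedar: no right child.
    Visit cedar.
  Visit fir.
At fig: go right to daisy.
  At daisy: go left to rose.
    At rose: no left child.
    At rose: go right to pear.
      At pear: go left to iris.
        iris is a leaf — visit iris.
      At pear: go right to sage.
        sage is a leaf — visit sage.
      Visit pear.
    Visit rose.
  At daisy: go right to lily.
    At lily: go left to yew.
      At yew: go left to moss.
        moss is a leaf — visit moss.
      At yew: no right child.
      Visit yew.
    At lily: no right child.
    Visit lily.
  Visit daisy.
Visit fig.
Full post-order sequence: reed, ivy, teak, hop, poppy, cedar, fir, iris, sage, pear, rose, moss, yew, lily, daisy, fig.

teak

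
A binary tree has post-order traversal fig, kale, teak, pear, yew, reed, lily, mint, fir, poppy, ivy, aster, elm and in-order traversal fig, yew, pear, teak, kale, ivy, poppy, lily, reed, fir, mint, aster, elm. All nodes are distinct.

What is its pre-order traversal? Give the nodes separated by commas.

elm, aster, ivy, yew, fig, pear, teak, kale, poppy, fir, lily, reed, mint

The last element of post-order is the root; it splits in-order into left and right subtrees.
Root elm: left subtree has 12 nodes {fig, yew, pear, teak, kale, ivy, poppy, lily, reed, fir, mint, aster}, right has 0 { }.
  Root aster: left subtree has 11 nodes {fig, yew, pear, teak, kale, ivy, poppy, lily, reed, fir, mint}, right has 0 { }.
    Root ivy: left subtree has 5 nodes {fig, yew, pear, teak, kale}, right has 5 {poppy, lily, reed, fir, mint}.
      Root yew: left subtree has 1 node {fig}, right has 3 {pear, teak, kale}.
        Root pear: left subtree has 0 nodes { }, right has 2 {teak, kale}.
          Root teak: left subtree has 0 nodes { }, right has 1 {kale}.
      Root poppy: left subtree has 0 nodes { }, right has 4 {lily, reed, fir, mint}.
        Root fir: left subtree has 2 nodes {lily, reed}, right has 1 {mint}.
          Root lily: left subtree has 0 nodes { }, right has 1 {reed}.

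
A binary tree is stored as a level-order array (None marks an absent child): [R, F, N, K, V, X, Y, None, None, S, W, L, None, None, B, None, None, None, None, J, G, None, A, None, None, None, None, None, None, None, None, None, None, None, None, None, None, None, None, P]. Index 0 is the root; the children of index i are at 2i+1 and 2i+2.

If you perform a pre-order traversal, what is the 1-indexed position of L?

Pre-order visits the node, then its left subtree, then its right subtree.
Visit R.
At R: go left to F.
  Visit F.
  At F: go left to K.
    K is a leaf — visit K.
  At F: go right to V.
    Visit V.
    At V: go left to S.
      Visit S.
      At S: go left to J.
        Visit J.
        At J: go left to P.
          P is a leaf — visit P.
        At J: no right child.
      At S: go right to G.
        G is a leaf — visit G.
    At V: go right to W.
      Visit W.
      At W: no left child.
      At W: go right to A.
        A is a leaf — visit A.
At R: go right to N.
  Visit N.
  At N: go left to X.
    Visit X.
    At X: go left to L.
      L is a leaf — visit L.
    At X: no right child.
  At N: go right to Y.
    Visit Y.
    At Y: no left child.
    At Y: go right to B.
      B is a leaf — visit B.
Full pre-order sequence: R, F, K, V, S, J, P, G, W, A, N, X, L, Y, B.

13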